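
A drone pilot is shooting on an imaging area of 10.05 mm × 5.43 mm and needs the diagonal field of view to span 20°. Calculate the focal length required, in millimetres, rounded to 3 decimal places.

32.392 mm

Sensor diagonal = √(10.05² + 5.43²) = √130.4874 ≈ 11.4231 mm.
From α = 2·arctan(d/2f) we get f = d / (2·tan(α/2)).
With d = 11.4231 mm and α/2 = 10°, tan(α/2) ≈ 0.17633, so f ≈ 11.4231 / 0.35265 ≈ 32.3918 mm.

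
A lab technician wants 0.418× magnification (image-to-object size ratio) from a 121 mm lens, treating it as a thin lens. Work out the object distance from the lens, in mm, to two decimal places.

With m = dᵢ/dₒ and 1/f = 1/dₒ + 1/dᵢ, substituting dᵢ = m·dₒ gives 1/f = (1 + 1/m)/dₒ, hence dₒ = f·(1 + 1/m).
dₒ = 121 × (1 + 1/0.418) = 121 × 3.39234 ≈ 410.474 mm.

410.47 mm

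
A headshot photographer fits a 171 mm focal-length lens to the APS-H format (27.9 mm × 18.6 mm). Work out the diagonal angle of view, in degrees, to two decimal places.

11.20°

Sensor diagonal = √(27.9² + 18.6²) = √1124.3700 ≈ 33.5316 mm.
Angle of view α = 2·arctan(d/2f) with d = 33.5316 mm and f = 171 mm.
d/2f = 0.09805; arctan(0.09805) ≈ 5.5997°, so α ≈ 11.1994°.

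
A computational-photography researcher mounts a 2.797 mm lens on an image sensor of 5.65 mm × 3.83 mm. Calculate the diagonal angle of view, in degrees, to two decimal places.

101.33°

Sensor diagonal = √(5.65² + 3.83²) = √46.5914 ≈ 6.8258 mm.
Angle of view α = 2·arctan(d/2f) with d = 6.8258 mm and f = 2.797 mm.
d/2f = 1.22020; arctan(1.22020) ≈ 50.6640°, so α ≈ 101.3281°.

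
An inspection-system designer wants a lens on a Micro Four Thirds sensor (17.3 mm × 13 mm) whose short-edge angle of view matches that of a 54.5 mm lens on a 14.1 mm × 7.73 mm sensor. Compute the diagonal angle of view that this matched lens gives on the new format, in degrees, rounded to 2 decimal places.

Equal short-edge AOV ⇒ f₂ = f₁ · 13/7.73 = 54.5 × 1.68176 ≈ 91.6559 mm.
Sensor diagonal = √(17.3² + 13²) = √468.2900 ≈ 21.6400 mm.
Diagonal AOV on the new format = 2·arctan(21.6400 / (2 × 91.6559)) = 2·arctan(0.11805) ≈ 13.4652°.

13.47°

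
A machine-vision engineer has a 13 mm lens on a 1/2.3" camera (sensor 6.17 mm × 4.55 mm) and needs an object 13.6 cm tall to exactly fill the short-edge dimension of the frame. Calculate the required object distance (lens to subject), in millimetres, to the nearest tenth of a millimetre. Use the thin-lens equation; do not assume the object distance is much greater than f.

W: 13.6 cm = 136 mm.
Magnification m = h/W = dᵢ/dₒ; combined with 1/f = 1/dₒ + 1/dᵢ this gives dₒ = f·(1 + W/h).
dₒ = 13 mm × (1 + 136/4.55) = 13 × 30.8901 ≈ 401.571 mm.

401.6 mm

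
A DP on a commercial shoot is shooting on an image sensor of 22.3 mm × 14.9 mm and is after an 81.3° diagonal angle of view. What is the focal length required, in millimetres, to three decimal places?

Sensor diagonal = √(22.3² + 14.9²) = √719.3000 ≈ 26.8198 mm.
From α = 2·arctan(d/2f) we get f = d / (2·tan(α/2)).
With d = 26.8198 mm and α/2 = 40.65°, tan(α/2) ≈ 0.85862, so f ≈ 26.8198 / 1.71724 ≈ 15.6180 mm.

15.618 mm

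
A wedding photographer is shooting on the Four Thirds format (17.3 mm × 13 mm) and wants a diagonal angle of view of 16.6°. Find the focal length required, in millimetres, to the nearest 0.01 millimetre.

74.17 mm

Sensor diagonal = √(17.3² + 13²) = √468.2900 ≈ 21.6400 mm.
From α = 2·arctan(d/2f) we get f = d / (2·tan(α/2)).
With d = 21.6400 mm and α/2 = 8.3°, tan(α/2) ≈ 0.14588, so f ≈ 21.6400 / 0.29177 ≈ 74.1684 mm.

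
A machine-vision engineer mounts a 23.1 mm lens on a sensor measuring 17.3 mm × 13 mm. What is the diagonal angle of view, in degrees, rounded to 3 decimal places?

Sensor diagonal = √(17.3² + 13²) = √468.2900 ≈ 21.6400 mm.
Angle of view α = 2·arctan(d/2f) with d = 21.6400 mm and f = 23.1 mm.
d/2f = 0.46840; arctan(0.46840) ≈ 25.0983°, so α ≈ 50.1966°.

50.197°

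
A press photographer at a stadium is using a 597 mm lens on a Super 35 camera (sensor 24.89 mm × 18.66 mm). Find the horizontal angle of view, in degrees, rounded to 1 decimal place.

Angle of view α = 2·arctan(w/2f) with w = 24.89 mm and f = 597 mm.
w/2f = 0.02085; arctan(0.02085) ≈ 1.1942°, so α ≈ 2.3884°.

2.4°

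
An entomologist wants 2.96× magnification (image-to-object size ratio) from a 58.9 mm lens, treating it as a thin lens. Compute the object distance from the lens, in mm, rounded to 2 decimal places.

78.80 mm

With m = dᵢ/dₒ and 1/f = 1/dₒ + 1/dᵢ, substituting dᵢ = m·dₒ gives 1/f = (1 + 1/m)/dₒ, hence dₒ = f·(1 + 1/m).
dₒ = 58.9 × (1 + 1/2.96) = 58.9 × 1.33784 ≈ 78.799 mm.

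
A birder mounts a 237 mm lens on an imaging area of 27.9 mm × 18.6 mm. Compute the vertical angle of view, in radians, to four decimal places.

Angle of view α = 2·arctan(h/2f) with h = 18.6 mm and f = 237 mm.
h/2f = 0.03924; arctan(0.03924) ≈ 0.0392 rad, so α ≈ 0.0784 rad.

0.0784 rad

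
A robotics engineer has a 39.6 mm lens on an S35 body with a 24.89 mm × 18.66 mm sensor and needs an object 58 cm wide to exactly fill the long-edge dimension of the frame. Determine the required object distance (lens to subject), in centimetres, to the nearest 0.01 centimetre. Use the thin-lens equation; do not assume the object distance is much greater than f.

96.24 cm

W: 58 cm = 580 mm.
Magnification m = w/W = dᵢ/dₒ; combined with 1/f = 1/dₒ + 1/dᵢ this gives dₒ = f·(1 + W/w).
dₒ = 39.6 mm × (1 + 580/24.89) = 39.6 × 24.3025 ≈ 962.380 mm = 96.238 cm.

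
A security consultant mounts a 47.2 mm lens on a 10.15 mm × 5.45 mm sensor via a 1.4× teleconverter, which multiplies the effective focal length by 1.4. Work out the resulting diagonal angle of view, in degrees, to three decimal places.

Effective focal length f = 47.2 × 1.4 = 66.08 mm.
Sensor diagonal = √(10.15² + 5.45²) = √132.7250 ≈ 11.5206 mm.
α = 2·arctan(11.521 / (2 × 66.08)) = 2·arctan(0.08717) ≈ 9.9640°.

9.964°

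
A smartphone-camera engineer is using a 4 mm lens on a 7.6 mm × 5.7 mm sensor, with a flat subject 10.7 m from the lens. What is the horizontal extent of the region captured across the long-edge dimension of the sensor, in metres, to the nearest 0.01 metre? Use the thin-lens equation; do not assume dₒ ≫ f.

dₒ: 10.7 m = 10700 mm.
Similar triangles through the lens centre give W/dₒ = w/dᵢ; with 1/f = 1/dₒ + 1/dᵢ this gives W = w·(dₒ − f)/f.
W = 7.6 mm × (10700 − 4) / 4 = 7.6 × 2674.0000 ≈ 20322.400 mm = 20.3224 m.

20.32 m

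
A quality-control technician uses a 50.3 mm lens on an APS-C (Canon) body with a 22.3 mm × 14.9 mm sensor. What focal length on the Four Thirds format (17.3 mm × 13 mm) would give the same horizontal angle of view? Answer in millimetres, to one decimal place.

Equal angle of view means equal width/f ratio, so f₂ = f₁ · (width₂/width₁) = 50.3 × 17.3/22.3.
f₂ = 50.3 × 0.77578 ≈ 39.022 mm.

39.0 mm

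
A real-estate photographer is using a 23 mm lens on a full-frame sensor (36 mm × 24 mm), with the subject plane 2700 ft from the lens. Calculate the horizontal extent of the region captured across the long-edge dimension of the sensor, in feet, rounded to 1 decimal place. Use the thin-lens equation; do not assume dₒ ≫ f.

dₒ: 2700 ft × 304.8 mm/ft = 822959.97 mm.
Similar triangles through the lens centre give W/dₒ = w/dᵢ; with 1/f = 1/dₒ + 1/dᵢ this gives W = w·(dₒ − f)/f.
W = 36 mm × (822960 − 23) / 23 = 36 × 35779.8684 ≈ 1288075.263 mm = 1288075.263/304.8 ft = 4225.97 ft.

4226.0 ft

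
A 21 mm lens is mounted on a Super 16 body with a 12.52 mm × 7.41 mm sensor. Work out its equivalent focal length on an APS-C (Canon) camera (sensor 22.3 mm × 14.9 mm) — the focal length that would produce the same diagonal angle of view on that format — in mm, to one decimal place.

Sensor diagonal = √(12.52² + 7.41²) = √211.6585 ≈ 14.5485 mm.
Sensor diagonal = √(22.3² + 14.9²) = √719.3000 ≈ 26.8198 mm.
Equal angle of view means equal diagonal/f ratio, so f₂ = f₁ · (diagonal₂/diagonal₁) = 21 × 26.8198/14.5485.
f₂ = 21 × 1.84347 ≈ 38.713 mm.

38.7 mm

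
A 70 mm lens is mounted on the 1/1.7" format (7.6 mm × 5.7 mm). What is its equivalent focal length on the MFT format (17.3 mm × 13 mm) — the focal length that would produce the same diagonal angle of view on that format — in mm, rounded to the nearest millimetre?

Sensor diagonal = √(7.6² + 5.7²) = √90.2500 ≈ 9.5000 mm.
Sensor diagonal = √(17.3² + 13²) = √468.2900 ≈ 21.6400 mm.
Equal angle of view means equal diagonal/f ratio, so f₂ = f₁ · (diagonal₂/diagonal₁) = 70 × 21.6400/9.5000.
f₂ = 70 × 2.27790 ≈ 159.453 mm.

159 mm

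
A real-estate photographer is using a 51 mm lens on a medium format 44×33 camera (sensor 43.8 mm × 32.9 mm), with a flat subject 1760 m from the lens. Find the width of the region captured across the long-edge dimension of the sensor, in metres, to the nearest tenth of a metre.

dₒ: 1760 m = 1.76e+06 mm.
Similar triangles through the lens centre give W/dₒ = w/dᵢ; with 1/f = 1/dₒ + 1/dᵢ this gives W = w·(dₒ − f)/f.
W = 43.8 mm × (1.76e+06 − 51) / 51 = 43.8 × 34508.8039 ≈ 1511485.612 mm = 1511.49 m.

1511.5 m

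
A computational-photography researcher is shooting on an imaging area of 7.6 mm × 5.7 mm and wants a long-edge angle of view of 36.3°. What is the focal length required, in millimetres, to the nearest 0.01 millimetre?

11.59 mm

From α = 2·arctan(w/2f) we get f = w / (2·tan(α/2)).
With w = 7.6 mm and α/2 = 18.15°, tan(α/2) ≈ 0.32782, so f ≈ 7.6 / 0.65563 ≈ 11.5918 mm.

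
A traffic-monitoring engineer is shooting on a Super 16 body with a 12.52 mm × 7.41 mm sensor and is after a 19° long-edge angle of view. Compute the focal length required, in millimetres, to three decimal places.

37.408 mm

From α = 2·arctan(w/2f) we get f = w / (2·tan(α/2)).
With w = 12.52 mm and α/2 = 9.5°, tan(α/2) ≈ 0.16734, so f ≈ 12.52 / 0.33469 ≈ 37.4083 mm.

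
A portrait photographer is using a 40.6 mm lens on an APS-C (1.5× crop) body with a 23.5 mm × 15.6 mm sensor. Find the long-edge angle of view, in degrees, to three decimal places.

Angle of view α = 2·arctan(w/2f) with w = 23.5 mm and f = 40.6 mm.
w/2f = 0.28941; arctan(0.28941) ≈ 16.1409°, so α ≈ 32.2818°.

32.282°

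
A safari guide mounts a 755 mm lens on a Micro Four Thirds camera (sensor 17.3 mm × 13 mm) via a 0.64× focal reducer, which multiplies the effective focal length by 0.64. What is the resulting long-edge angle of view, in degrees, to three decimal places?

2.051°

Effective focal length f = 755 × 0.64 = 483.2 mm.
α = 2·arctan(17.3 / (2 × 483.2)) = 2·arctan(0.01790) ≈ 2.0511°.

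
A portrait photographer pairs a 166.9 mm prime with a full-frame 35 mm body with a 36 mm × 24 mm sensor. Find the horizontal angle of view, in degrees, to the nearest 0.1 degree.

Angle of view α = 2·arctan(w/2f) with w = 36 mm and f = 166.9 mm.
w/2f = 0.10785; arctan(0.10785) ≈ 6.1555°, so α ≈ 12.3110°.

12.3°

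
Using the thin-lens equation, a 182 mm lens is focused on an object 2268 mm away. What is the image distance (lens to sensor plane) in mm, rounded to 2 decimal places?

1/dᵢ = 1/f − 1/dₒ = 1/182 − 1/2268 = 0.0050536 mm⁻¹.
dᵢ = 1/0.0050536 ≈ 197.8792 mm.

197.88 mm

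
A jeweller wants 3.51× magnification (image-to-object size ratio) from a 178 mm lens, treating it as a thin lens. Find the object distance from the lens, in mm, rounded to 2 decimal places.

With m = dᵢ/dₒ and 1/f = 1/dₒ + 1/dᵢ, substituting dᵢ = m·dₒ gives 1/f = (1 + 1/m)/dₒ, hence dₒ = f·(1 + 1/m).
dₒ = 178 × (1 + 1/3.51) = 178 × 1.28490 ≈ 228.712 mm.

228.71 mm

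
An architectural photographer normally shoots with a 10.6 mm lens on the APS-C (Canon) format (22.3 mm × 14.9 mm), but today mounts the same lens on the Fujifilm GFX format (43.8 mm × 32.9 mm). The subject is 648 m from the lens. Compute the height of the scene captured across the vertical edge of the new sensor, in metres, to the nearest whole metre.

The focal length stays 10.6 mm; the relevant sensor dimension is now h = 32.9 mm. Object distance dₒ = 648 m = 648000 mm.
Thin-lens field height W = h·(dₒ − f)/f = 32.9 × (648000 − 10.6)/10.6 ≈ 2011212.383 mm = 2011.21 m.

2011 m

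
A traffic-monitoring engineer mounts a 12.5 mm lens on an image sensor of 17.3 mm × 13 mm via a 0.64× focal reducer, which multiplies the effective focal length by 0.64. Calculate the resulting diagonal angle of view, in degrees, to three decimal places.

107.044°

Effective focal length f = 12.5 × 0.64 = 8 mm.
Sensor diagonal = √(17.3² + 13²) = √468.2900 ≈ 21.6400 mm.
α = 2·arctan(21.640 / (2 × 8)) = 2·arctan(1.35250) ≈ 107.0437°.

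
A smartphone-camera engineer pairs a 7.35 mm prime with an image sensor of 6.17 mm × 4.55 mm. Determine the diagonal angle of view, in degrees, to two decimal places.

Sensor diagonal = √(6.17² + 4.55²) = √58.7714 ≈ 7.6663 mm.
Angle of view α = 2·arctan(d/2f) with d = 7.6663 mm and f = 7.35 mm.
d/2f = 0.52151; arctan(0.52151) ≈ 27.5427°, so α ≈ 55.0853°.

55.09°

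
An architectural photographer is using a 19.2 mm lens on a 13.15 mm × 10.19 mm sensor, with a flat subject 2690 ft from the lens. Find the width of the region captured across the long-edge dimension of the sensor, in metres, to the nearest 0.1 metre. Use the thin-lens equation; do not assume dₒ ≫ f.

dₒ: 2690 ft × 304.8 mm/ft = 819911.97 mm.
Similar triangles through the lens centre give W/dₒ = w/dᵢ; with 1/f = 1/dₒ + 1/dᵢ this gives W = w·(dₒ − f)/f.
W = 13.15 mm × (819912 − 19.2) / 19.2 = 13.15 × 42702.7486 ≈ 561541.145 mm = 561.541 m.

561.5 m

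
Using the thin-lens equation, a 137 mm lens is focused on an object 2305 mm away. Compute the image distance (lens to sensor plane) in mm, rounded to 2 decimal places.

1/dᵢ = 1/f − 1/dₒ = 1/137 − 1/2305 = 0.0068654 mm⁻¹.
dᵢ = 1/0.0068654 ≈ 145.6573 mm.

145.66 mm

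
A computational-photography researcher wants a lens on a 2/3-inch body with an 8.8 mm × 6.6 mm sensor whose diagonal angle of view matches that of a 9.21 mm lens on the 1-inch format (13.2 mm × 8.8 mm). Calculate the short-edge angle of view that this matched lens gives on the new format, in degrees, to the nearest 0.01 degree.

54.66°

Sensor diagonal = √(13.2² + 8.8²) = √251.6800 ≈ 15.8644 mm.
Sensor diagonal = √(8.8² + 6.6²) = √121.0000 ≈ 11.0000 mm.
Equal diagonal AOV ⇒ f₂ = f₁ · 11.0000/15.8644 = 9.21 × 0.69338 ≈ 6.3860 mm.
Short-edge AOV on the new format = 2·arctan(6.6 / (2 × 6.3860)) = 2·arctan(0.51676) ≈ 54.6559°.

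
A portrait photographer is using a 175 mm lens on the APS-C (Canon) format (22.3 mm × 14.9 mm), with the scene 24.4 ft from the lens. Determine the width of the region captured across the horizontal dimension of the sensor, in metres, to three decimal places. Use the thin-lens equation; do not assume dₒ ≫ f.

dₒ: 24.4 ft × 304.8 mm/ft = 7437.12 mm.
Similar triangles through the lens centre give W/dₒ = w/dᵢ; with 1/f = 1/dₒ + 1/dᵢ this gives W = w·(dₒ − f)/f.
W = 22.3 mm × (7437.12 − 175) / 175 = 22.3 × 41.4978 ≈ 925.402 mm = 0.925402 m.

0.925 m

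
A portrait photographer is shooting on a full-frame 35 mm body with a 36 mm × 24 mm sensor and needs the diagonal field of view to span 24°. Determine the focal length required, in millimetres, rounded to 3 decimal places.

Sensor diagonal = √(36² + 24²) = √1872.0000 ≈ 43.2666 mm.
From α = 2·arctan(d/2f) we get f = d / (2·tan(α/2)).
With d = 43.2666 mm and α/2 = 12°, tan(α/2) ≈ 0.21256, so f ≈ 43.2666 / 0.42511 ≈ 101.7767 mm.

101.777 mm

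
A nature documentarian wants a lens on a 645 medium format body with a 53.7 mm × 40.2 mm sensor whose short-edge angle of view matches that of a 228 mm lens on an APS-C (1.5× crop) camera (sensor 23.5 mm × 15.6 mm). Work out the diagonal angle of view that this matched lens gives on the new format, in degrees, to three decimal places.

6.534°

Equal short-edge AOV ⇒ f₂ = f₁ · 40.2/15.6 = 228 × 2.57692 ≈ 587.5385 mm.
Sensor diagonal = √(53.7² + 40.2²) = √4499.7300 ≈ 67.0800 mm.
Diagonal AOV on the new format = 2·arctan(67.0800 / (2 × 587.5385)) = 2·arctan(0.05709) ≈ 6.5344°.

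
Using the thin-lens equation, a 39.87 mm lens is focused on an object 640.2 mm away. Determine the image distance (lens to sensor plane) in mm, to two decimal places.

42.52 mm

1/dᵢ = 1/f − 1/dₒ = 1/39.87 − 1/640.2 = 0.0235195 mm⁻¹.
dᵢ = 1/0.0235195 ≈ 42.5179 mm.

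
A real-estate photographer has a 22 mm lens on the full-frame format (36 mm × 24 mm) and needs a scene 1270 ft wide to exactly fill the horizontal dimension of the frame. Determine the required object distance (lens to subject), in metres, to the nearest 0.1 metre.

236.6 m

W: 1270 ft × 304.8 mm/ft = 387095.99 mm.
Magnification m = w/W = dᵢ/dₒ; combined with 1/f = 1/dₒ + 1/dᵢ this gives dₒ = f·(1 + W/w).
dₒ = 22 mm × (1 + 387096/36) = 22 × 10753.6663 ≈ 236580.659 mm = 236.581 m.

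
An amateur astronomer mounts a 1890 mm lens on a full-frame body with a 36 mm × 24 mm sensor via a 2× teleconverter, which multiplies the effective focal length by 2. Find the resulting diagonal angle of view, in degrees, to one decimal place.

0.7°

Effective focal length f = 1890 × 2 = 3780 mm.
Sensor diagonal = √(36² + 24²) = √1872.0000 ≈ 43.2666 mm.
α = 2·arctan(43.267 / (2 × 3780)) = 2·arctan(0.00572) ≈ 0.6558°.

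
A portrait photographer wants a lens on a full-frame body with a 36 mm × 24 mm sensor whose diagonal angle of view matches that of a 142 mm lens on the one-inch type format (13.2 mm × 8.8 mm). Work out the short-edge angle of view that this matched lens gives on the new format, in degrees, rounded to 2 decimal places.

3.55°

Sensor diagonal = √(13.2² + 8.8²) = √251.6800 ≈ 15.8644 mm.
Sensor diagonal = √(36² + 24²) = √1872.0000 ≈ 43.2666 mm.
Equal diagonal AOV ⇒ f₂ = f₁ · 43.2666/15.8644 = 142 × 2.72727 ≈ 387.2727 mm.
Short-edge AOV on the new format = 2·arctan(24 / (2 × 387.2727)) = 2·arctan(0.03099) ≈ 3.5496°.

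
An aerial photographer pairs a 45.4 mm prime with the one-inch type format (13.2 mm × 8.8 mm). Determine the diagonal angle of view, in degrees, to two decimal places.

Sensor diagonal = √(13.2² + 8.8²) = √251.6800 ≈ 15.8644 mm.
Angle of view α = 2·arctan(d/2f) with d = 15.8644 mm and f = 45.4 mm.
d/2f = 0.17472; arctan(0.17472) ≈ 9.9106°, so α ≈ 19.8212°.

19.82°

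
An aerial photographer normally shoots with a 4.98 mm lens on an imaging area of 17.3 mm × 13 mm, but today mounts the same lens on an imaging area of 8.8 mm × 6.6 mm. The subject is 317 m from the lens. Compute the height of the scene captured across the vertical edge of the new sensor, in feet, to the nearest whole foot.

1378 ft

The focal length stays 4.98 mm; the relevant sensor dimension is now h = 6.6 mm. Object distance dₒ = 317 m = 317000 mm.
Thin-lens field height W = h·(dₒ − f)/f = 6.6 × (317000 − 4.98)/4.98 ≈ 420113.882 mm = 420113.882/304.8 ft = 1378.33 ft.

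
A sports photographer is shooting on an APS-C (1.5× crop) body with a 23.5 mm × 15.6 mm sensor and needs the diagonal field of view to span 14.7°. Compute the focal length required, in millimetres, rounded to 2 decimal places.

109.34 mm

Sensor diagonal = √(23.5² + 15.6²) = √795.6100 ≈ 28.2066 mm.
From α = 2·arctan(d/2f) we get f = d / (2·tan(α/2)).
With d = 28.2066 mm and α/2 = 7.35°, tan(α/2) ≈ 0.12899, so f ≈ 28.2066 / 0.25798 ≈ 109.3362 mm.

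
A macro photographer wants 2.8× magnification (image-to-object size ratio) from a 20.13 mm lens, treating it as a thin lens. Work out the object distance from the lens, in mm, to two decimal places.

With m = dᵢ/dₒ and 1/f = 1/dₒ + 1/dᵢ, substituting dᵢ = m·dₒ gives 1/f = (1 + 1/m)/dₒ, hence dₒ = f·(1 + 1/m).
dₒ = 20.13 × (1 + 1/2.8) = 20.13 × 1.35714 ≈ 27.319 mm.

27.32 mm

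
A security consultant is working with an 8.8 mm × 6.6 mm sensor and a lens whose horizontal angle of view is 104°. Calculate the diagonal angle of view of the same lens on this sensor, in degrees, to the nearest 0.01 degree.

From the horizontal AOV: f = 8.8 / (2·tan(52°)) = 8.8 / 2.55988 ≈ 3.4377 mm.
Sensor diagonal = √(8.8² + 6.6²) = √121.0000 ≈ 11.0000 mm.
Diagonal AOV = 2·arctan(11.0000 / (2 × 3.4377)) = 2·arctan(1.59993) ≈ 115.9869°.

115.99°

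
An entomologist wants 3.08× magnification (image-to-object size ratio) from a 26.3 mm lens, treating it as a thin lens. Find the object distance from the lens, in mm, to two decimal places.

With m = dᵢ/dₒ and 1/f = 1/dₒ + 1/dᵢ, substituting dᵢ = m·dₒ gives 1/f = (1 + 1/m)/dₒ, hence dₒ = f·(1 + 1/m).
dₒ = 26.3 × (1 + 1/3.08) = 26.3 × 1.32468 ≈ 34.839 mm.

34.84 mm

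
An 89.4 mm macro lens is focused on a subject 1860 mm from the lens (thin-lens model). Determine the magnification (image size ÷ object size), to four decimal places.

0.0505×

Thin lens: 1/f = 1/dₒ + 1/dᵢ → 1/dᵢ = 1/89.4 − 1/1860 = 0.0106480 mm⁻¹, so dᵢ ≈ 93.9139 mm.
Magnification m = dᵢ/dₒ = 93.9139/1860 ≈ 0.05049.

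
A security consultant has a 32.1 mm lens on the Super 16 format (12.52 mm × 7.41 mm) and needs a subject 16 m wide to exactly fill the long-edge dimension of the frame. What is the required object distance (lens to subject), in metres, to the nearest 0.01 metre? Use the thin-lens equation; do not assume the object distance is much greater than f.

41.05 m

W: 16 m = 16000 mm.
Magnification m = w/W = dᵢ/dₒ; combined with 1/f = 1/dₒ + 1/dᵢ this gives dₒ = f·(1 + W/w).
dₒ = 32.1 mm × (1 + 16000/12.52) = 32.1 × 1278.9553 ≈ 41054.464 mm = 41.0545 m.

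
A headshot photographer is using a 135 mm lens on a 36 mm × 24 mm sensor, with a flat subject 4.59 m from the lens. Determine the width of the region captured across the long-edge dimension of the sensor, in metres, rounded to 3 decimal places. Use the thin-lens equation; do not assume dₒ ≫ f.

dₒ: 4.59 m = 4590 mm.
Similar triangles through the lens centre give W/dₒ = w/dᵢ; with 1/f = 1/dₒ + 1/dᵢ this gives W = w·(dₒ − f)/f.
W = 36 mm × (4590 − 135) / 135 = 36 × 33.0000 ≈ 1188.000 mm = 1.188 m.

1.188 m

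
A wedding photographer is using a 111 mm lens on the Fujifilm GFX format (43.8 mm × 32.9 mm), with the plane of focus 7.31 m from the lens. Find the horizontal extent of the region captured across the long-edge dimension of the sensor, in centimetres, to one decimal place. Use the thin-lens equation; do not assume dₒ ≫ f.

dₒ: 7.31 m = 7310 mm.
Similar triangles through the lens centre give W/dₒ = w/dᵢ; with 1/f = 1/dₒ + 1/dᵢ this gives W = w·(dₒ − f)/f.
W = 43.8 mm × (7310 − 111) / 111 = 43.8 × 64.8559 ≈ 2840.686 mm = 284.069 cm.

284.1 cm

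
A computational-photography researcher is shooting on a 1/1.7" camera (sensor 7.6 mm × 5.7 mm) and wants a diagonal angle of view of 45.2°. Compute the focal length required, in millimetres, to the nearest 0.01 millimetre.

11.41 mm

Sensor diagonal = √(7.6² + 5.7²) = √90.2500 ≈ 9.5000 mm.
From α = 2·arctan(d/2f) we get f = d / (2·tan(α/2)).
With d = 9.5000 mm and α/2 = 22.6°, tan(α/2) ≈ 0.41626, so f ≈ 9.5000 / 0.83252 ≈ 11.4111 mm.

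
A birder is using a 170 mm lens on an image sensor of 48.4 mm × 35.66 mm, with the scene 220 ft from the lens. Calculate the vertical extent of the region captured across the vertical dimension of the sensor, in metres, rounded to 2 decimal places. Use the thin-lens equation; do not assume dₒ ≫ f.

14.03 m

dₒ: 220 ft × 304.8 mm/ft = 67056.00 mm.
Similar triangles through the lens centre give W/dₒ = h/dᵢ; with 1/f = 1/dₒ + 1/dᵢ this gives W = h·(dₒ − f)/f.
W = 35.66 mm × (67056 − 170) / 170 = 35.66 × 393.4470 ≈ 14030.322 mm = 14.0303 m.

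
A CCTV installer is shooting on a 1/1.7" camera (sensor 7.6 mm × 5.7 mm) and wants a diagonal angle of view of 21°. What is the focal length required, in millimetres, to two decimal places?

Sensor diagonal = √(7.6² + 5.7²) = √90.2500 ≈ 9.5000 mm.
From α = 2·arctan(d/2f) we get f = d / (2·tan(α/2)).
With d = 9.5000 mm and α/2 = 10.5°, tan(α/2) ≈ 0.18534, so f ≈ 9.5000 / 0.37068 ≈ 25.6287 mm.

25.63 mm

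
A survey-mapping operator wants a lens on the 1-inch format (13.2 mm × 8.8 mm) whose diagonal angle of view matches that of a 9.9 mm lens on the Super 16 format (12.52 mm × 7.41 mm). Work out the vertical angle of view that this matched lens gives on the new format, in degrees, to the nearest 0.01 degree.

44.35°

Sensor diagonal = √(12.52² + 7.41²) = √211.6585 ≈ 14.5485 mm.
Sensor diagonal = √(13.2² + 8.8²) = √251.6800 ≈ 15.8644 mm.
Equal diagonal AOV ⇒ f₂ = f₁ · 15.8644/14.5485 = 9.9 × 1.09045 ≈ 10.7955 mm.
Vertical AOV on the new format = 2·arctan(8.8 / (2 × 10.7955)) = 2·arctan(0.40758) ≈ 44.3495°.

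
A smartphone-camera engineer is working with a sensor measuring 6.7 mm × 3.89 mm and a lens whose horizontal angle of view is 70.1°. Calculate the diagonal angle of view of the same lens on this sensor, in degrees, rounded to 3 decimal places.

From the horizontal AOV: f = 6.7 / (2·tan(35.05°)) = 6.7 / 1.40302 ≈ 4.7754 mm.
Sensor diagonal = √(6.7² + 3.89²) = √60.0221 ≈ 7.7474 mm.
Diagonal AOV = 2·arctan(7.7474 / (2 × 4.7754)) = 2·arctan(0.81117) ≈ 78.0961°.

78.096°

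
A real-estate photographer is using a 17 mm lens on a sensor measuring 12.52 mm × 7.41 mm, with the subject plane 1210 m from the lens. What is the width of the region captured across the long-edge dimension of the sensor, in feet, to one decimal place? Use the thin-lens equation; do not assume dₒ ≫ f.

2923.6 ft

dₒ: 1210 m = 1.21e+06 mm.
Similar triangles through the lens centre give W/dₒ = w/dᵢ; with 1/f = 1/dₒ + 1/dᵢ this gives W = w·(dₒ − f)/f.
W = 12.52 mm × (1.21e+06 − 17) / 17 = 12.52 × 71175.4706 ≈ 891116.892 mm = 891116.892/304.8 ft = 2923.61 ft.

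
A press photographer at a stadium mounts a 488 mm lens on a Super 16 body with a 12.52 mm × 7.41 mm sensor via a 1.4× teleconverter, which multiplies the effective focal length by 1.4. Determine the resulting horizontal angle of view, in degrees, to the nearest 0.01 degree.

1.05°

Effective focal length f = 488 × 1.4 = 683.2 mm.
α = 2·arctan(12.52 / (2 × 683.2)) = 2·arctan(0.00916) ≈ 1.0499°.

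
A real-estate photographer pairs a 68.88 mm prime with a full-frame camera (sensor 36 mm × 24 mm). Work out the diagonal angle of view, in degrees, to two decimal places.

Sensor diagonal = √(36² + 24²) = √1872.0000 ≈ 43.2666 mm.
Angle of view α = 2·arctan(d/2f) with d = 43.2666 mm and f = 68.88 mm.
d/2f = 0.31407; arctan(0.31407) ≈ 17.4361°, so α ≈ 34.8721°.

34.87°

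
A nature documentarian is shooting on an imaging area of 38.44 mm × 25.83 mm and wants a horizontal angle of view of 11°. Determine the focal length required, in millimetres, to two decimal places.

199.61 mm

From α = 2·arctan(w/2f) we get f = w / (2·tan(α/2)).
With w = 38.44 mm and α/2 = 5.5°, tan(α/2) ≈ 0.09629, so f ≈ 38.44 / 0.19258 ≈ 199.6073 mm.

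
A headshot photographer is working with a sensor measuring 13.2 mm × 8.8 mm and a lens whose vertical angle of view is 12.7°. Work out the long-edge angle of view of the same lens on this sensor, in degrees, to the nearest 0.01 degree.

18.95°

From the vertical AOV: f = 8.8 / (2·tan(6.35°)) = 8.8 / 0.22257 ≈ 39.5383 mm.
Long-edge AOV = 2·arctan(13.2 / (2 × 39.5383)) = 2·arctan(0.16693) ≈ 18.9536°.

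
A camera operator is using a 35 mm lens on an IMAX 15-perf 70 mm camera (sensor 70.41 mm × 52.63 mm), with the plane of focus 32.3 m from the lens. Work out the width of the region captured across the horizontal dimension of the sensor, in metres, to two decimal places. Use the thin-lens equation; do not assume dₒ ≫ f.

64.91 m

dₒ: 32.3 m = 32300 mm.
Similar triangles through the lens centre give W/dₒ = w/dᵢ; with 1/f = 1/dₒ + 1/dᵢ this gives W = w·(dₒ − f)/f.
W = 70.41 mm × (32300 − 35) / 35 = 70.41 × 921.8571 ≈ 64907.961 mm = 64.908 m.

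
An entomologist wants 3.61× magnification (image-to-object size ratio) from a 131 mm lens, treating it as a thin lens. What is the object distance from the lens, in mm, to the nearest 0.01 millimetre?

167.29 mm

With m = dᵢ/dₒ and 1/f = 1/dₒ + 1/dᵢ, substituting dᵢ = m·dₒ gives 1/f = (1 + 1/m)/dₒ, hence dₒ = f·(1 + 1/m).
dₒ = 131 × (1 + 1/3.61) = 131 × 1.27701 ≈ 167.288 mm.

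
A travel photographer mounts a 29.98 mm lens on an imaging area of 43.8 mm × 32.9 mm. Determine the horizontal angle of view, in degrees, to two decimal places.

Angle of view α = 2·arctan(w/2f) with w = 43.8 mm and f = 29.98 mm.
w/2f = 0.73049; arctan(0.73049) ≈ 36.1476°, so α ≈ 72.2953°.

72.30°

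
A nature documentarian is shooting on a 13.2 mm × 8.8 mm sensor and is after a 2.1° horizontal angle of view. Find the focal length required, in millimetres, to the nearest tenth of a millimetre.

360.1 mm

From α = 2·arctan(w/2f) we get f = w / (2·tan(α/2)).
With w = 13.2 mm and α/2 = 1.05°, tan(α/2) ≈ 0.01833, so f ≈ 13.2 / 0.03666 ≈ 360.1046 mm.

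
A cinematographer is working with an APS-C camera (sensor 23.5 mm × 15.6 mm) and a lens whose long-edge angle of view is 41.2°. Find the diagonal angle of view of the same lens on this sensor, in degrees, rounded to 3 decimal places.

From the long-edge AOV: f = 23.5 / (2·tan(20.6°)) = 23.5 / 0.75175 ≈ 31.2604 mm.
Sensor diagonal = √(23.5² + 15.6²) = √795.6100 ≈ 28.2066 mm.
Diagonal AOV = 2·arctan(28.2066 / (2 × 31.2604)) = 2·arctan(0.45116) ≈ 48.5655°.

48.566°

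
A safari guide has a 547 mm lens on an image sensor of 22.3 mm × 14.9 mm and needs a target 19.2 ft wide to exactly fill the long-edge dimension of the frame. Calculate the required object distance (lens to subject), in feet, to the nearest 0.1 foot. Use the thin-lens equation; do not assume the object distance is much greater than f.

W: 19.2 ft × 304.8 mm/ft = 5852.16 mm.
Magnification m = w/W = dᵢ/dₒ; combined with 1/f = 1/dₒ + 1/dᵢ this gives dₒ = f·(1 + W/w).
dₒ = 547 mm × (1 + 5852.16/22.3) = 547 × 263.4287 ≈ 144095.494 mm = 144095.494/304.8 ft = 472.754 ft.

472.8 ft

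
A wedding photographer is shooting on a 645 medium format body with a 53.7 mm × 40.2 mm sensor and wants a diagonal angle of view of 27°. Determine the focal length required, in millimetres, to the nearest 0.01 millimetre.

139.70 mm

Sensor diagonal = √(53.7² + 40.2²) = √4499.7300 ≈ 67.0800 mm.
From α = 2·arctan(d/2f) we get f = d / (2·tan(α/2)).
With d = 67.0800 mm and α/2 = 13.5°, tan(α/2) ≈ 0.24008, so f ≈ 67.0800 / 0.48016 ≈ 139.7042 mm.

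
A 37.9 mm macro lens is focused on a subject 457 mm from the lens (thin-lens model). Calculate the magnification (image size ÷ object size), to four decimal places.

Thin lens: 1/f = 1/dₒ + 1/dᵢ → 1/dᵢ = 1/37.9 − 1/457 = 0.0241970 mm⁻¹, so dᵢ ≈ 41.3274 mm.
Magnification m = dᵢ/dₒ = 41.3274/457 ≈ 0.09043.

0.0904×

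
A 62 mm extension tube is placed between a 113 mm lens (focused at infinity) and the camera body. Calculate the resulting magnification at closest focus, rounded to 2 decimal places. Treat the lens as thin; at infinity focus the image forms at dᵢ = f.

0.55×

The tube moves the image plane from f to f + e, so dᵢ = 113 + 62 = 175 mm. Focus is achieved when 1/f = 1/dₒ + 1/dᵢ, giving dₒ = 1/(1/f − 1/(f+e)).
Magnification m = dᵢ/dₒ = (f+e)·(1/f − 1/(f+e)) = e/f = 62/113 ≈ 0.5487.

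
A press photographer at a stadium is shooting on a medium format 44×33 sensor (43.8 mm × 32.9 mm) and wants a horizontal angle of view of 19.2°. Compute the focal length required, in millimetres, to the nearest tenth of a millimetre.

From α = 2·arctan(w/2f) we get f = w / (2·tan(α/2)).
With w = 43.8 mm and α/2 = 9.6°, tan(α/2) ≈ 0.16914, so f ≈ 43.8 / 0.33827 ≈ 129.4806 mm.

129.5 mm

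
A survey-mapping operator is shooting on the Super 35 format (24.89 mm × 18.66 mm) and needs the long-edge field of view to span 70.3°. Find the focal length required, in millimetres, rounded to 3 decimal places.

From α = 2·arctan(w/2f) we get f = w / (2·tan(α/2)).
With w = 24.89 mm and α/2 = 35.15°, tan(α/2) ≈ 0.70412, so f ≈ 24.89 / 1.40823 ≈ 17.6746 mm.

17.675 mm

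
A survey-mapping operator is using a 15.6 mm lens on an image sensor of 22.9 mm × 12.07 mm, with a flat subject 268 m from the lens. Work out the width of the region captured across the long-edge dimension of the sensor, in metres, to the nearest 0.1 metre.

dₒ: 268 m = 268000 mm.
Similar triangles through the lens centre give W/dₒ = w/dᵢ; with 1/f = 1/dₒ + 1/dᵢ this gives W = w·(dₒ − f)/f.
W = 22.9 mm × (268000 − 15.6) / 15.6 = 22.9 × 17178.4872 ≈ 393387.356 mm = 393.387 m.

393.4 m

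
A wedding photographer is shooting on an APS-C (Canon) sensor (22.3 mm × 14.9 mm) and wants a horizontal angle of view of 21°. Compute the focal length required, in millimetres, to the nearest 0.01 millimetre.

60.16 mm

From α = 2·arctan(w/2f) we get f = w / (2·tan(α/2)).
With w = 22.3 mm and α/2 = 10.5°, tan(α/2) ≈ 0.18534, so f ≈ 22.3 / 0.37068 ≈ 60.1600 mm.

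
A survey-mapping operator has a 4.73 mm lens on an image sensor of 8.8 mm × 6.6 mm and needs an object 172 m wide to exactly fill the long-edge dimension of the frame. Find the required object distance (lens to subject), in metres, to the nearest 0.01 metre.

92.45 m

W: 172 m = 172000 mm.
Magnification m = w/W = dᵢ/dₒ; combined with 1/f = 1/dₒ + 1/dᵢ this gives dₒ = f·(1 + W/w).
dₒ = 4.73 mm × (1 + 172000/8.8) = 4.73 × 19546.4545 ≈ 92454.730 mm = 92.4547 m.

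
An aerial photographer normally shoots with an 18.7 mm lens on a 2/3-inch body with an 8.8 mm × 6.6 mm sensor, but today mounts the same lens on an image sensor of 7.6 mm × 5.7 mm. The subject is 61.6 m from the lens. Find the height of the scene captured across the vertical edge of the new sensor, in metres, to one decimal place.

18.8 m

The focal length stays 18.7 mm; the relevant sensor dimension is now h = 5.7 mm. Object distance dₒ = 61.6 m = 61600 mm.
Thin-lens field height W = h·(dₒ − f)/f = 5.7 × (61600 − 18.7)/18.7 ≈ 18770.771 mm = 18.7708 m.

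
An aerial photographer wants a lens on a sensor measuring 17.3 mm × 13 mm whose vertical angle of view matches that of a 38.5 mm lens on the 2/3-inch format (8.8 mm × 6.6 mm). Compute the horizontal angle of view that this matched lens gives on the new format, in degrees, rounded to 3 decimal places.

Equal vertical AOV ⇒ f₂ = f₁ · 13/6.6 = 38.5 × 1.96970 ≈ 75.8333 mm.
Horizontal AOV on the new format = 2·arctan(17.3 / (2 × 75.8333)) = 2·arctan(0.11407) ≈ 13.0147°.

13.015°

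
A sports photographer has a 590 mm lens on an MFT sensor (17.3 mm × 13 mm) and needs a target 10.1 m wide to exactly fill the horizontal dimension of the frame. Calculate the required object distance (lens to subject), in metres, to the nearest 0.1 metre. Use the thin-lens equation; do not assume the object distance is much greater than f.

345.0 m

W: 10.1 m = 10100 mm.
Magnification m = w/W = dᵢ/dₒ; combined with 1/f = 1/dₒ + 1/dᵢ this gives dₒ = f·(1 + W/w).
dₒ = 590 mm × (1 + 10100/17.3) = 590 × 584.8150 ≈ 345040.867 mm = 345.041 m.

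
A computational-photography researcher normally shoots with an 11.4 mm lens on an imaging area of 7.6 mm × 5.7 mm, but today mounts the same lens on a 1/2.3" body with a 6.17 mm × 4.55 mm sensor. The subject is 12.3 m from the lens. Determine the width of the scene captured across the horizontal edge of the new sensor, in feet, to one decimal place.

21.8 ft

The focal length stays 11.4 mm; the relevant sensor dimension is now w = 6.17 mm. Object distance dₒ = 12.3 m = 12300 mm.
Thin-lens field width W = w·(dₒ − f)/f = 6.17 × (12300 − 11.4)/11.4 ≈ 6650.935 mm = 6650.935/304.8 ft = 21.8207 ft.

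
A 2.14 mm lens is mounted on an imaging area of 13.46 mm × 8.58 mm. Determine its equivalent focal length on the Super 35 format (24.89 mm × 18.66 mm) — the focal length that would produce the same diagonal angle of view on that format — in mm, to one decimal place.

4.2 mm

Sensor diagonal = √(13.46² + 8.58²) = √254.7880 ≈ 15.9621 mm.
Sensor diagonal = √(24.89² + 18.66²) = √967.7077 ≈ 31.1080 mm.
Equal angle of view means equal diagonal/f ratio, so f₂ = f₁ · (diagonal₂/diagonal₁) = 2.14 × 31.1080/15.9621.
f₂ = 2.14 × 1.94887 ≈ 4.171 mm.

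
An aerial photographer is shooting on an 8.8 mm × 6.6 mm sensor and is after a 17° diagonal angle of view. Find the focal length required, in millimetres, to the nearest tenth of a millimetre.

36.8 mm

Sensor diagonal = √(8.8² + 6.6²) = √121.0000 ≈ 11.0000 mm.
From α = 2·arctan(d/2f) we get f = d / (2·tan(α/2)).
With d = 11.0000 mm and α/2 = 8.5°, tan(α/2) ≈ 0.14945, so f ≈ 11.0000 / 0.29890 ≈ 36.8014 mm.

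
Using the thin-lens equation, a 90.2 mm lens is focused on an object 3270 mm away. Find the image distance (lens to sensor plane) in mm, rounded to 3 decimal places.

1/dᵢ = 1/f − 1/dₒ = 1/90.2 − 1/3270 = 0.0107807 mm⁻¹.
dᵢ = 1/0.0107807 ≈ 92.7587 mm.

92.759 mm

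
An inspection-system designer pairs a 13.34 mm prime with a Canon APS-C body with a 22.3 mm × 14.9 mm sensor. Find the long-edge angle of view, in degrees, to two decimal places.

Angle of view α = 2·arctan(w/2f) with w = 22.3 mm and f = 13.34 mm.
w/2f = 0.83583; arctan(0.83583) ≈ 39.8900°, so α ≈ 79.7799°.

79.78°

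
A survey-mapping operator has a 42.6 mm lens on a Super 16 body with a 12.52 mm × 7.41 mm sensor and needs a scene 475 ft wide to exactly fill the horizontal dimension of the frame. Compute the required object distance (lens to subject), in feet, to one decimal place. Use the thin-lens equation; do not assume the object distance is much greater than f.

W: 475 ft × 304.8 mm/ft = 144780.00 mm.
Magnification m = w/W = dᵢ/dₒ; combined with 1/f = 1/dₒ + 1/dᵢ this gives dₒ = f·(1 + W/w).
dₒ = 42.6 mm × (1 + 144780/12.52) = 42.6 × 11564.8974 ≈ 492664.629 mm = 492664.629/304.8 ft = 1616.35 ft.

1616.4 ft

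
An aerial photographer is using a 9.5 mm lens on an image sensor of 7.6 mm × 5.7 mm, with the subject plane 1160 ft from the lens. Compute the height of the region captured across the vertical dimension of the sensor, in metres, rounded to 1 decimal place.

212.1 m

dₒ: 1160 ft × 304.8 mm/ft = 353567.99 mm.
Similar triangles through the lens centre give W/dₒ = h/dᵢ; with 1/f = 1/dₒ + 1/dᵢ this gives W = h·(dₒ − f)/f.
W = 5.7 mm × (353568 − 9.5) / 9.5 = 5.7 × 37216.6830 ≈ 212135.093 mm = 212.135 m.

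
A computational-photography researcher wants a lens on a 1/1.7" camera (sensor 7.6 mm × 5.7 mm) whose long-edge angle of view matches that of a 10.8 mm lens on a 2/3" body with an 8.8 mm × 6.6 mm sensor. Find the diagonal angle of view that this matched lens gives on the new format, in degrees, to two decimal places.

53.98°

Equal long-edge AOV ⇒ f₂ = f₁ · 7.6/8.8 = 10.8 × 0.86364 ≈ 9.3273 mm.
Sensor diagonal = √(7.6² + 5.7²) = √90.2500 ≈ 9.5000 mm.
Diagonal AOV on the new format = 2·arctan(9.5000 / (2 × 9.3273)) = 2·arctan(0.50926) ≈ 53.9758°.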